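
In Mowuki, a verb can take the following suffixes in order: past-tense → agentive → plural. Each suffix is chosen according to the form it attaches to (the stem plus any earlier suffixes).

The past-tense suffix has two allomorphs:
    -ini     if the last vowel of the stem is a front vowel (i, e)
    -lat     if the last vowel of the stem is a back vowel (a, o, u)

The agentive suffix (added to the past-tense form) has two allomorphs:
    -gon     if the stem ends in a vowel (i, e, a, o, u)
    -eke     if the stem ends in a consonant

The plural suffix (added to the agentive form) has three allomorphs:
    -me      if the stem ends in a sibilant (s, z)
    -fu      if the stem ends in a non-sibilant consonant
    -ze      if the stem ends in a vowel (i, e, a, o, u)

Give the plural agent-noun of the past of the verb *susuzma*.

*susuzma*: last vowel = /a/, a back vowel → -lat → *susuzmalat*.
The final sound of the past-tense form *susuzmalat* is /t/, which is a consonant, so the agentive suffix is -eke, giving *susuzmalateke*.
The agentive form *susuzmalateke*: final sound = /e/, a vowel → -ze → *susuzmalatekeze*.

susuzmalatekeze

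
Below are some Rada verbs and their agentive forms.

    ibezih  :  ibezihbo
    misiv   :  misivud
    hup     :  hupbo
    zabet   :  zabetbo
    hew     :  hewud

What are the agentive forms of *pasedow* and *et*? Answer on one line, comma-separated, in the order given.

The suffix is conditioned by the final consonant: -bo when the stem ends in a voiceless consonant (*ibezih*, *hup*, *zabet*); -ud when the stem ends in a voiced consonant (*misiv*, *hew*).
The final consonant of *pasedow* is /w/, which is voiced, so the suffix is -ud, giving *pasedowud*.
*et*: final consonant = /t/, voiceless → -bo → *etbo*.

pasedowud, etbo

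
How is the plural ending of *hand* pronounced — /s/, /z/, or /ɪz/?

The stem *hand* ends in a voiced non-sibilant sound.
The plural suffix surfaces as /ɪz/ after sibilants, /s/ after other voiceless consonants, and /z/ after other voiced sounds.
So the plural -s on *hand* is pronounced /z/.

/z/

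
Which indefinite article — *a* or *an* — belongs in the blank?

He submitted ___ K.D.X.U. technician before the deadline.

The indefinite article is chosen by the initial *sound* of the following word, not its spelling.
The initialism *K.D.X.U.* is read letter by letter; the first letter, K, is pronounced /keɪ/, which begins with a consonant sound.
So the article is *a*: He submitted a K.D.X.U. technician before the deadline.

a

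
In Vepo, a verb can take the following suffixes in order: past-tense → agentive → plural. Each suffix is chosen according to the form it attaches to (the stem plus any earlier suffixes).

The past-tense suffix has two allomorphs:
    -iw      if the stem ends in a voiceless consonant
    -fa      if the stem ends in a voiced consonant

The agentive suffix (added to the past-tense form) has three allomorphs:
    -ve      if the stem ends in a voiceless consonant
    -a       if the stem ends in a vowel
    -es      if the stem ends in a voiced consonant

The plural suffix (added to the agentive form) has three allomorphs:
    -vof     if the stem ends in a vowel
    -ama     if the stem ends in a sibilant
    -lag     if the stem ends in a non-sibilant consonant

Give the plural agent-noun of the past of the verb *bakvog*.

bakvogfaavof

*bakvog*: final consonant = /g/, voiced → -fa → *bakvogfa*.
The past-tense form *bakvogfa*: final sound = /a/, a vowel → -a → *bakvogfaa*.
The agentive form *bakvogfaa*: final sound = /a/, a vowel → -vof → *bakvogfaavof*.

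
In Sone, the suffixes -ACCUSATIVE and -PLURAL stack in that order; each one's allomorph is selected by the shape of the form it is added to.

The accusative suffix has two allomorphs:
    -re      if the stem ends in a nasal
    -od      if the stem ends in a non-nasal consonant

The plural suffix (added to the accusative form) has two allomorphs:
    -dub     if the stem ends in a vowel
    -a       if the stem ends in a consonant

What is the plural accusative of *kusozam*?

*kusozam*: final consonant = /m/, a nasal → -re → *kusozamre*.
The final sound of the accusative form *kusozamre* is /e/, which is a vowel, so the plural suffix is -dub, giving *kusozamredub*.

kusozamredub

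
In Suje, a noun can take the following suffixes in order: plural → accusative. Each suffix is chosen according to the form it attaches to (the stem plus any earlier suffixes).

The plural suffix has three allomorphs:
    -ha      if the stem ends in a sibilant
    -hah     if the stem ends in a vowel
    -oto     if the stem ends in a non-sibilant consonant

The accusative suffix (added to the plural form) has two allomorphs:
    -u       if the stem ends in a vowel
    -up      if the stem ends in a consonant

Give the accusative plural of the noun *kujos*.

kujoshau

*kujos*: final sound = /s/, a sibilant → -ha → *kujosha*.
The plural form *kujosha* — final sound /a/ (a vowel) → -u → *kujoshau*.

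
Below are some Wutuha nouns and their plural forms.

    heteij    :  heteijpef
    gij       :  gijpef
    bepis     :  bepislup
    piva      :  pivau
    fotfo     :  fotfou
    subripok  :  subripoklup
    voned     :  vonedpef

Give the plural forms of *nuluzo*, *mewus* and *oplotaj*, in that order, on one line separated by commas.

Looking at the final sound of each stem: -lup when the stem ends in a voiceless consonant (*bepis*, *subripok*); -pef when the stem ends in a voiced consonant (*heteij*, *gij*, *voned*); -u when the stem ends in a vowel (*piva*, *fotfo*).
The final sound of *nuluzo* is /o/, which is a vowel, so the suffix is -u, giving *nuluzou*.
*mewus*: final sound = /s/, a voiceless consonant → -lup → *mewuslup*.
Since the final sound of *oplotaj* is /j/ (a voiced consonant), it takes -pef, giving *oplotajpef*.

nuluzou, mewuslup, oplotajpef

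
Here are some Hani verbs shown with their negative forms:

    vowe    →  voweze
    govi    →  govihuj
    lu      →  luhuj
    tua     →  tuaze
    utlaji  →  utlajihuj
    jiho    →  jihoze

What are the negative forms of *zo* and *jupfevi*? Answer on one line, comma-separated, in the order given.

The suffix is conditioned by the last vowel: -huj when the last vowel of the stem is a high vowel (*govi*, *lu*, *utlaji*); -ze when the last vowel of the stem is a non-high vowel (*vowe*, *tua*, *jiho*).
The last vowel of *zo* is /o/, which is a non-high vowel, so the suffix is -ze, giving *zoze*.
*jupfevi*: last vowel = /i/, a high vowel → -huj → *jupfevihuj*.

zoze, jupfevihuj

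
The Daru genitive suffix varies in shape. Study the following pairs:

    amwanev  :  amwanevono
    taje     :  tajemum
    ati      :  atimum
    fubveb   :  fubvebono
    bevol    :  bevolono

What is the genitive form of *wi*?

The pattern is consonant vs. vowel: -ono when the stem ends in a consonant (*amwanev*, *fubveb*, *bevol*); -mum when the stem ends in a vowel (*taje*, *ati*).
Since the final sound of *wi* is /i/ (a vowel), it takes -mum, giving *wimum*.

wimum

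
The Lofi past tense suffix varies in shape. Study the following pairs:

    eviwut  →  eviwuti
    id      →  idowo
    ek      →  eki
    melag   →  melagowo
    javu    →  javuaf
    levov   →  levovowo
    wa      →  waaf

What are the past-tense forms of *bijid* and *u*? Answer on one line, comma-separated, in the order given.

The suffix is conditioned by the final sound: -i when the stem ends in a voiceless consonant (*eviwut*, *ek*); -owo when the stem ends in a voiced consonant (*id*, *melag*, *levov*); -af when the stem ends in a vowel (*javu*, *wa*).
The final sound of *bijid* is /d/, which is a voiced consonant, so the suffix is -owo, giving *bijidowo*.
The final sound of *u* is /u/, which is a vowel, so the suffix is -af, giving *uaf*.

bijidowo, uaf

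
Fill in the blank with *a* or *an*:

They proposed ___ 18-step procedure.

an

The indefinite article is chosen by the initial *sound* of the following word, not its spelling.
The number *18* is spoken "eighteen", beginning with /ˌeɪˈtiːn/ — a vowel sound.
So the article is *an*: They proposed an 18-step procedure.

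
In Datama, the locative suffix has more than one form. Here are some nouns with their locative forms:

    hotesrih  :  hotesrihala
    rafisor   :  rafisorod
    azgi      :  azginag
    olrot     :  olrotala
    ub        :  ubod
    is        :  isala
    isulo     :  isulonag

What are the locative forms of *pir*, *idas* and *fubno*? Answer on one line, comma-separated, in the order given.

The suffix is conditioned by the final sound: -ala when the stem ends in a voiceless consonant (*hotesrih*, *olrot*, *is*); -od when the stem ends in a voiced consonant (*rafisor*, *ub*); -nag when the stem ends in a vowel (*azgi*, *isulo*).
*pir*: final sound = /r/, a voiced consonant → -od → *pirod*.
*idas*: final sound = /s/, a voiceless consonant → -ala → *idasala*.
The final sound of *fubno* is /o/, which is a vowel, so the suffix is -nag, giving *fubnonag*.

pirod, idasala, fubnonag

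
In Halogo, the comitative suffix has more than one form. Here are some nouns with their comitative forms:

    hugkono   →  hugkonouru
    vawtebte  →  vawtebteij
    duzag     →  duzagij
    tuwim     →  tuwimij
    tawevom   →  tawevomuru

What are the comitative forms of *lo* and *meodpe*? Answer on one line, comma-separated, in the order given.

louru, meodpeij

Looking at the last vowel of each stem: -uru when the last vowel of the stem is a rounded vowel (*hugkono*, *tawevom*); -ij when the last vowel of the stem is an unrounded vowel (*vawtebte*, *duzag*, *tuwim*).
The last vowel of *lo* is /o/, which is a rounded vowel, so the suffix is -uru, giving *louru*.
Since the last vowel of *meodpe* is /e/ (an unrounded vowel), it takes -ij, giving *meodpeij*.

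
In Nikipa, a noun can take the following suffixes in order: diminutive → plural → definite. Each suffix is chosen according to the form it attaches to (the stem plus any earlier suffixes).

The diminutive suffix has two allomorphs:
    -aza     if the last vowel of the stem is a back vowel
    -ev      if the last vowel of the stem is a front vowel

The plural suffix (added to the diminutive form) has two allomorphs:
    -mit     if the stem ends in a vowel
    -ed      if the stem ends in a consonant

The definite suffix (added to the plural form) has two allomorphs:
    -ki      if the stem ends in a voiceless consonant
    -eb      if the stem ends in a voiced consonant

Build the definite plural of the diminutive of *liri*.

*liri*: last vowel = /i/, a front vowel → -ev → *liriev*.
The diminutive form *liriev*: final sound = /v/, a consonant → -ed → *lirieved*.
The plural form *lirieved* — final consonant /d/ (voiced) → -eb → *lirievedeb*.

lirievedeb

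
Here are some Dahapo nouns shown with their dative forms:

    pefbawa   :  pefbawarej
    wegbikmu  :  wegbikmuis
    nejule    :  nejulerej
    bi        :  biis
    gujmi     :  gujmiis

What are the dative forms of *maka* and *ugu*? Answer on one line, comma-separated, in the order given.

makarej, uguis

The pattern is height harmony: -is when the last vowel of the stem is a high vowel (*wegbikmu*, *bi*, *gujmi*); -rej when the last vowel of the stem is a non-high vowel (*pefbawa*, *nejule*).
Since the last vowel of *maka* is /a/ (a non-high vowel), it takes -rej, giving *makarej*.
*ugu* — last vowel /u/ (a high vowel) → -is → *uguis*.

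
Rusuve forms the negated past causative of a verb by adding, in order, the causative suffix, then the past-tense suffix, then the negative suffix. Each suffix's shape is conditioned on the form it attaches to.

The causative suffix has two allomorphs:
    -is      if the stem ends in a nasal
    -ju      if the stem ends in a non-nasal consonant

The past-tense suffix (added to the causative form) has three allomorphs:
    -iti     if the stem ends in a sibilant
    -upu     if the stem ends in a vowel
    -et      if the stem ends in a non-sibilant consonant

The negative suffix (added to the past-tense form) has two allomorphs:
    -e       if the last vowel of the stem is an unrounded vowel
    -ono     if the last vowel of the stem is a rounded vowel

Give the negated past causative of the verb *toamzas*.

Since the final consonant of *toamzas* is /s/ (non-nasal), it takes -ju, giving *toamzasju*.
The causative form *toamzasju*: final sound = /u/, a vowel → -upu → *toamzasjuupu*.
The past-tense form *toamzasjuupu* — last vowel /u/ (a rounded vowel) → -ono → *toamzasjuupuono*.

toamzasjuupuono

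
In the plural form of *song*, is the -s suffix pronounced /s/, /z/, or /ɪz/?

The stem *song* ends in a voiced non-sibilant sound.
The plural suffix surfaces as /ɪz/ after sibilants, /s/ after other voiceless consonants, and /z/ after other voiced sounds.
So the plural -s on *song* is pronounced /z/.

/z/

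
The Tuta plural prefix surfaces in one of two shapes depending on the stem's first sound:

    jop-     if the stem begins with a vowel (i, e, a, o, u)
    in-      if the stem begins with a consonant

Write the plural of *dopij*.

*dopij*: first sound = /d/, a consonant → in- → *indopij*.

indopij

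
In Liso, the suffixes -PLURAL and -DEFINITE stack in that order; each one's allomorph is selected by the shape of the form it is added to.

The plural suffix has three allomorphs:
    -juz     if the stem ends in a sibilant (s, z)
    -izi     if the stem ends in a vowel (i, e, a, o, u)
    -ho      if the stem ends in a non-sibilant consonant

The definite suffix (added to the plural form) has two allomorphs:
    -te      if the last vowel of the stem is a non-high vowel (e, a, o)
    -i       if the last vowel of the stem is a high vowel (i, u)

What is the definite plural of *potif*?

potifhote

*potif*: final sound = /f/, a non-sibilant consonant → -ho → *potifho*.
The last vowel of the plural form *potifho* is /o/, which is a non-high vowel, so the definite suffix is -te, giving *potifhote*.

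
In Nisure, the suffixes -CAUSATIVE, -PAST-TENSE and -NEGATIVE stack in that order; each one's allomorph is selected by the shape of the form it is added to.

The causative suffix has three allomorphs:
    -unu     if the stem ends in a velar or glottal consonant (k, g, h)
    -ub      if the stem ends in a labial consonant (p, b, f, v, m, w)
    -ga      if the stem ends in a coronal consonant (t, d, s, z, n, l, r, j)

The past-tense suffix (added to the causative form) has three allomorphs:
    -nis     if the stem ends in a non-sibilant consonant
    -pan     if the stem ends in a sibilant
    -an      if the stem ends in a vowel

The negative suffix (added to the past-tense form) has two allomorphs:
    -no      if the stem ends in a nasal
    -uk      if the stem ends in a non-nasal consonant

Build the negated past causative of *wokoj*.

*wokoj* — final consonant /j/ (coronal) → -ga → *wokojga*.
The causative form *wokojga* — final sound /a/ (a vowel) → -an → *wokojgaan*.
The past-tense form *wokojgaan* — final consonant /n/ (a nasal) → -no → *wokojgaanno*.

wokojgaanno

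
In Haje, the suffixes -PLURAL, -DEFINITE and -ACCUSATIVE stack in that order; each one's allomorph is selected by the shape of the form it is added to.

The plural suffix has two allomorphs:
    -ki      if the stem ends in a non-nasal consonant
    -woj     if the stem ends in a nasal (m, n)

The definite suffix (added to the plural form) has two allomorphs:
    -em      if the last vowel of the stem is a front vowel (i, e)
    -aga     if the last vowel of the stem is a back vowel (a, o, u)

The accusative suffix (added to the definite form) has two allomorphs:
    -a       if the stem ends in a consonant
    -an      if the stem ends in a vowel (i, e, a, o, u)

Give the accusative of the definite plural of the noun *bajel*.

bajelkiema

Since the final consonant of *bajel* is /l/ (non-nasal), it takes -ki, giving *bajelki*.
The last vowel of the plural form *bajelki* is /i/, which is a front vowel, so the definite suffix is -em, giving *bajelkiem*.
The definite form *bajelkiem*: final sound = /m/, a consonant → -a → *bajelkiema*.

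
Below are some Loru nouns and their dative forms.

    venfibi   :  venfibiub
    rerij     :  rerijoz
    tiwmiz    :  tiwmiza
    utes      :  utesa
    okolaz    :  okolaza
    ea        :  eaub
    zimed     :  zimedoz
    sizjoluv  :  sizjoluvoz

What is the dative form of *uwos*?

uwosa

Looking at the final sound of each stem: -a when the stem ends in a sibilant (*tiwmiz*, *utes*, *okolaz*); -oz when the stem ends in a non-sibilant consonant (*rerij*, *zimed*, *sizjoluv*); -ub when the stem ends in a vowel (*venfibi*, *ea*).
*uwos*: final sound = /s/, a sibilant → -a → *uwosa*.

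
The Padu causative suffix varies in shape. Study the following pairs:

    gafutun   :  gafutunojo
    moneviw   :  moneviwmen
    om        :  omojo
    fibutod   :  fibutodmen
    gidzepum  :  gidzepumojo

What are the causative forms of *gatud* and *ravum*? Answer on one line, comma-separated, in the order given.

Looking at the final consonant of each stem: -ojo when the stem ends in a nasal (*gafutun*, *om*, *gidzepum*); -men when the stem ends in a non-nasal consonant (*moneviw*, *fibutod*).
Since the final consonant of *gatud* is /d/ (non-nasal), it takes -men, giving *gatudmen*.
*ravum*: final consonant = /m/, a nasal → -ojo → *ravumojo*.

gatudmen, ravumojo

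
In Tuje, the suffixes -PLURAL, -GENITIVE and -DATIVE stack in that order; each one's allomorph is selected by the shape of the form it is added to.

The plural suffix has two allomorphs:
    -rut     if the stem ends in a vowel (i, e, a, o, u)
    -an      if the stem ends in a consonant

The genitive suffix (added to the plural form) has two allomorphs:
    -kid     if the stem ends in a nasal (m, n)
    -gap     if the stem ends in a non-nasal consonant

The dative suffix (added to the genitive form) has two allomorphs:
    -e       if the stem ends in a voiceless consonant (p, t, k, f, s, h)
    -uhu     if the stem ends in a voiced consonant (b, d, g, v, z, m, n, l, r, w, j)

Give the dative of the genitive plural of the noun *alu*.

alurutgape

*alu*: final sound = /u/, a vowel → -rut → *alurut*.
The final consonant of the plural form *alurut* is /t/, which is non-nasal, so the genitive suffix is -gap, giving *alurutgap*.
The genitive form *alurutgap*: final consonant = /p/, voiceless → -e → *alurutgape*.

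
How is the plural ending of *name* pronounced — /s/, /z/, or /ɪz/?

The stem *name* ends in a voiced non-sibilant sound.
The plural suffix surfaces as /ɪz/ after sibilants, /s/ after other voiceless consonants, and /z/ after other voiced sounds.
So the plural -s on *name* is pronounced /z/.

/z/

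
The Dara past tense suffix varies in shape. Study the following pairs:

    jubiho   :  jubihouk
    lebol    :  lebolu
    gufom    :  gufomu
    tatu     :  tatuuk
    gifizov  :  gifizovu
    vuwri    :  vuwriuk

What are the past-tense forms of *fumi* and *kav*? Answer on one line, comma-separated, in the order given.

The pattern is consonant vs. vowel: -u when the stem ends in a consonant (*lebol*, *gufom*, *gifizov*); -uk when the stem ends in a vowel (*jubiho*, *tatu*, *vuwri*).
*fumi*: final sound = /i/, a vowel → -uk → *fumiuk*.
Since the final sound of *kav* is /v/ (a consonant), it takes -u, giving *kavu*.

fumiuk, kavu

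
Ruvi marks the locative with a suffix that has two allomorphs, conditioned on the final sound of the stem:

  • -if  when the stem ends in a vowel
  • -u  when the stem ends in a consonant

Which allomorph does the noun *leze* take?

-if

Since the final sound of *leze* is /e/ (a vowel), it takes -if.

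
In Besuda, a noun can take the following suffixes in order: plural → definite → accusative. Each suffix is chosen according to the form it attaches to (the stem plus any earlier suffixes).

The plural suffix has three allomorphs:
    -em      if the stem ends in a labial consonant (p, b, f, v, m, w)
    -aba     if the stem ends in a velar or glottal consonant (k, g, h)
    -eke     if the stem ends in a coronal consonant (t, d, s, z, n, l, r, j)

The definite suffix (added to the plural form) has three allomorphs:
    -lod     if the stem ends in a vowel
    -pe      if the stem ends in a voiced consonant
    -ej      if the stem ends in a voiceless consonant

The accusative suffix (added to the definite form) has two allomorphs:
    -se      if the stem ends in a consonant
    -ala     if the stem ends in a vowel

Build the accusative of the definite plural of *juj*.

Since the final consonant of *juj* is /j/ (coronal), it takes -eke, giving *jujeke*.
The plural form *jujeke* — final sound /e/ (a vowel) → -lod → *jujekelod*.
Since the final sound of the definite form *jujekelod* is /d/ (a consonant), it takes -se, giving *jujekelodse*.

jujekelodse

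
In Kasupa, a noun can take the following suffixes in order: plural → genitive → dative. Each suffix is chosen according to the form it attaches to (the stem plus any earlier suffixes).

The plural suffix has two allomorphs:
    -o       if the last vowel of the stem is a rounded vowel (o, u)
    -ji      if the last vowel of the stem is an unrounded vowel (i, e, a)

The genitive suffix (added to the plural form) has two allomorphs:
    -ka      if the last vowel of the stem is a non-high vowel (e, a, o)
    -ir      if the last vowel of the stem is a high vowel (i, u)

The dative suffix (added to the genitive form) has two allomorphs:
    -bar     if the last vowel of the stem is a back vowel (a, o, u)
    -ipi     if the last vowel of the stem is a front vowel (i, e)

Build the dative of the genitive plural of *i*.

Since the last vowel of *i* is /i/ (an unrounded vowel), it takes -ji, giving *iji*.
The plural form *iji*: last vowel = /i/, a high vowel → -ir → *ijiir*.
The genitive form *ijiir* — last vowel /i/ (a front vowel) → -ipi → *ijiiripi*.

ijiiripi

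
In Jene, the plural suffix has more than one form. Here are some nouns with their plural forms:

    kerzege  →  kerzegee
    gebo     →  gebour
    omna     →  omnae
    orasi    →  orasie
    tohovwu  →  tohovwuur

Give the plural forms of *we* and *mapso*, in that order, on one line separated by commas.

The alternation tracks the last vowel of the stem — -ur when the last vowel of the stem is a rounded vowel (*gebo*, *tohovwu*); -e when the last vowel of the stem is an unrounded vowel (*kerzege*, *omna*, *orasi*).
Since the last vowel of *we* is /e/ (an unrounded vowel), it takes -e, giving *wee*.
The last vowel of *mapso* is /o/, which is a rounded vowel, so the suffix is -ur, giving *mapsour*.

wee, mapsour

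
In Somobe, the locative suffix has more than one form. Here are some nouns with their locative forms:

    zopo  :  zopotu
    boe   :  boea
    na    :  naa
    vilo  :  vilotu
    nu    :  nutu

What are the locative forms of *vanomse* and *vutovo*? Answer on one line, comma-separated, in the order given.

The alternation tracks the last vowel of the stem — -tu when the last vowel of the stem is a rounded vowel (*zopo*, *vilo*, *nu*); -a when the last vowel of the stem is an unrounded vowel (*boe*, *na*).
Since the last vowel of *vanomse* is /e/ (an unrounded vowel), it takes -a, giving *vanomsea*.
*vutovo* — last vowel /o/ (a rounded vowel) → -tu → *vutovotu*.

vanomsea, vutovotu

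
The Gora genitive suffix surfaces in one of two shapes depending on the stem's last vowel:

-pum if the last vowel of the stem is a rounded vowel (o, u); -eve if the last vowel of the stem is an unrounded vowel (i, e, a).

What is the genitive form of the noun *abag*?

The last vowel of *abag* is /a/, which is an unrounded vowel, so the suffix is -eve, giving *abageve*.

abageve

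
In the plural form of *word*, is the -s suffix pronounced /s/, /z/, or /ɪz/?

The stem *word* ends in a voiced non-sibilant sound.
The plural suffix surfaces as /ɪz/ after sibilants, /s/ after other voiceless consonants, and /z/ after other voiced sounds.
So the plural -s on *word* is pronounced /z/.

/z/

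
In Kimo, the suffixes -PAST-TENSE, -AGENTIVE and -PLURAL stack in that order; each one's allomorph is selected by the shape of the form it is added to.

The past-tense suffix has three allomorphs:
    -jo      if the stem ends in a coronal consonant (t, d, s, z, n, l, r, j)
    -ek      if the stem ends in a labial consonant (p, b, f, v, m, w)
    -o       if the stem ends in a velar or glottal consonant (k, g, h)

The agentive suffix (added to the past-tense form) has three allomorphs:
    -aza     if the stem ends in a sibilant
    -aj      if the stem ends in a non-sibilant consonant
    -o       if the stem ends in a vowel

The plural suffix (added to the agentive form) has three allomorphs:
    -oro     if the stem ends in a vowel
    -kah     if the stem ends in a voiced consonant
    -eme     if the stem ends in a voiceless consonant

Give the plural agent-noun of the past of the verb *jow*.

jowekajkah

The final consonant of *jow* is /w/, which is labial, so the past-tense suffix is -ek, giving *jowek*.
Since the final sound of the past-tense form *jowek* is /k/ (a non-sibilant consonant), it takes -aj, giving *jowekaj*.
The final sound of the agentive form *jowekaj* is /j/, which is a voiced consonant, so the plural suffix is -kah, giving *jowekajkah*.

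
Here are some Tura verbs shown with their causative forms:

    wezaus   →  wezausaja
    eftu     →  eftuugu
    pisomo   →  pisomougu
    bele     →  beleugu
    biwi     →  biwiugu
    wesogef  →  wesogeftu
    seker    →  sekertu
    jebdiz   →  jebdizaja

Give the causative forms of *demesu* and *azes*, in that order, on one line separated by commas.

The suffix is conditioned by the final sound: -aja when the stem ends in a sibilant (*wezaus*, *jebdiz*); -tu when the stem ends in a non-sibilant consonant (*wesogef*, *seker*); -ugu when the stem ends in a vowel (*eftu*, *pisomo*, *bele*, *biwi*).
The final sound of *demesu* is /u/, which is a vowel, so the suffix is -ugu, giving *demesuugu*.
The final sound of *azes* is /s/, which is a sibilant, so the suffix is -aja, giving *azesaja*.

demesuugu, azesaja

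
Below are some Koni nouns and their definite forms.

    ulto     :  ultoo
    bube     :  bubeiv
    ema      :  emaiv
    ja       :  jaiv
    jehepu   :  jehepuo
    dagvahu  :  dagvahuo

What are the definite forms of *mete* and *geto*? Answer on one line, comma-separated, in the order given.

The suffix is conditioned by the last vowel: -o when the last vowel of the stem is a rounded vowel (*ulto*, *jehepu*, *dagvahu*); -iv when the last vowel of the stem is an unrounded vowel (*bube*, *ema*, *ja*).
*mete* — last vowel /e/ (an unrounded vowel) → -iv → *meteiv*.
*geto* — last vowel /o/ (a rounded vowel) → -o → *getoo*.

meteiv, getoo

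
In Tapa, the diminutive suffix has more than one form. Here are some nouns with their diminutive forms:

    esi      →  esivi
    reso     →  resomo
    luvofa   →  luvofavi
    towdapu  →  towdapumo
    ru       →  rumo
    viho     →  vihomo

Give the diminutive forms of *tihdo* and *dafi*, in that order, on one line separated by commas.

tihdomo, dafivi

The suffix is conditioned by the last vowel: -mo when the last vowel of the stem is a rounded vowel (*reso*, *towdapu*, *ru*, *viho*); -vi when the last vowel of the stem is an unrounded vowel (*esi*, *luvofa*).
The last vowel of *tihdo* is /o/, which is a rounded vowel, so the suffix is -mo, giving *tihdomo*.
*dafi*: last vowel = /i/, an unrounded vowel → -vi → *dafivi*.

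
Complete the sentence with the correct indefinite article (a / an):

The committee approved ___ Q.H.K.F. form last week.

a

The indefinite article is chosen by the initial *sound* of the following word, not its spelling.
The initialism *Q.H.K.F.* is read letter by letter; the first letter, Q, is pronounced /kjuː/, which begins with a consonant sound.
So the article is *a*: The committee approved a Q.H.K.F. form last week.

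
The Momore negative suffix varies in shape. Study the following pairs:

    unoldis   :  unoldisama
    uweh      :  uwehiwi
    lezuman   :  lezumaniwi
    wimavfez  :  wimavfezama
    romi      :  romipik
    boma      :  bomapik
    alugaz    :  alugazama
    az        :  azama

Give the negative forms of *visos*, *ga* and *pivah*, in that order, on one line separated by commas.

visosama, gapik, pivahiwi

The pattern is sibilance of the final sound: -ama when the stem ends in a sibilant (*unoldis*, *wimavfez*, *alugaz*, *az*); -iwi when the stem ends in a non-sibilant consonant (*uweh*, *lezuman*); -pik when the stem ends in a vowel (*romi*, *boma*).
The final sound of *visos* is /s/, which is a sibilant, so the suffix is -ama, giving *visosama*.
*ga* — final sound /a/ (a vowel) → -pik → *gapik*.
The final sound of *pivah* is /h/, which is a non-sibilant consonant, so the suffix is -iwi, giving *pivahiwi*.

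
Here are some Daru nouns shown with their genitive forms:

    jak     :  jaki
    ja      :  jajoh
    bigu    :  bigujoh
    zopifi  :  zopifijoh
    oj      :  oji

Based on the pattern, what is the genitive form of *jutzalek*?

jutzaleki

The suffix is conditioned by the final sound: -i when the stem ends in a consonant (*jak*, *oj*); -joh when the stem ends in a vowel (*ja*, *bigu*, *zopifi*).
Since the final sound of *jutzalek* is /k/ (a consonant), it takes -i, giving *jutzaleki*.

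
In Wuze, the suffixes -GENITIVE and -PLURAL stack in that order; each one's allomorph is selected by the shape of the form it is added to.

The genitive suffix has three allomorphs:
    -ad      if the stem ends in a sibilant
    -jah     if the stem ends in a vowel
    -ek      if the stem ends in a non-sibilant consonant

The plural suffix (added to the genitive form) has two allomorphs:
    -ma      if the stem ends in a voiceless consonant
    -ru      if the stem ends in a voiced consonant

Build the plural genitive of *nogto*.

*nogto* — final sound /o/ (a vowel) → -jah → *nogtojah*.
Since the final consonant of the genitive form *nogtojah* is /h/ (voiceless), it takes -ma, giving *nogtojahma*.

nogtojahma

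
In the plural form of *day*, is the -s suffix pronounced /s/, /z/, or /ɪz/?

/z/

The stem *day* ends in a voiced non-sibilant sound.
The plural suffix surfaces as /ɪz/ after sibilants, /s/ after other voiceless consonants, and /z/ after other voiced sounds.
So the plural -s on *day* is pronounced /z/.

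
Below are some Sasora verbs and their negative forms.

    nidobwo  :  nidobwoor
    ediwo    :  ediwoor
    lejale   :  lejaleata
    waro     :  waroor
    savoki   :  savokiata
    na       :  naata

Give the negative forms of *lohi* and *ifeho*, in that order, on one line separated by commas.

Looking at the last vowel of each stem: -or when the last vowel of the stem is a rounded vowel (*nidobwo*, *ediwo*, *waro*); -ata when the last vowel of the stem is an unrounded vowel (*lejale*, *savoki*, *na*).
*lohi* — last vowel /i/ (an unrounded vowel) → -ata → *lohiata*.
Since the last vowel of *ifeho* is /o/ (a rounded vowel), it takes -or, giving *ifehoor*.

lohiata, ifehoor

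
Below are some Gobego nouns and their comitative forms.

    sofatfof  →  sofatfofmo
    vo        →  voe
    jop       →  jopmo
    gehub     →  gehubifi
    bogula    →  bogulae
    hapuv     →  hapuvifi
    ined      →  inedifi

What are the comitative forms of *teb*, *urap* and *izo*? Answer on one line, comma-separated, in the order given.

tebifi, urapmo, izoe

The alternation tracks the final sound of the stem — -mo when the stem ends in a voiceless consonant (*sofatfof*, *jop*); -ifi when the stem ends in a voiced consonant (*gehub*, *hapuv*, *ined*); -e when the stem ends in a vowel (*vo*, *bogula*).
*teb* — final sound /b/ (a voiced consonant) → -ifi → *tebifi*.
*urap* — final sound /p/ (a voiceless consonant) → -mo → *urapmo*.
*izo*: final sound = /o/, a vowel → -e → *izoe*.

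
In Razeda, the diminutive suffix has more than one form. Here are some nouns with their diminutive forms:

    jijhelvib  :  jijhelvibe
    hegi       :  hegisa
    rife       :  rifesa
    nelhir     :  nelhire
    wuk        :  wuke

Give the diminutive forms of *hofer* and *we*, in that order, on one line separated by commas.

The alternation tracks the final sound of the stem — -e when the stem ends in a consonant (*jijhelvib*, *nelhir*, *wuk*); -sa when the stem ends in a vowel (*hegi*, *rife*).
Since the final sound of *hofer* is /r/ (a consonant), it takes -e, giving *hofere*.
Since the final sound of *we* is /e/ (a vowel), it takes -sa, giving *wesa*.

hofere, wesa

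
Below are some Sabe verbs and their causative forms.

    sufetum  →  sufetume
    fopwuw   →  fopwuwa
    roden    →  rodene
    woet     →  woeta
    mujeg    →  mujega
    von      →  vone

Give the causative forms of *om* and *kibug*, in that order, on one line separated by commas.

ome, kibuga

The alternation tracks the final consonant of the stem — -e when the stem ends in a nasal (*sufetum*, *roden*, *von*); -a when the stem ends in a non-nasal consonant (*fopwuw*, *woet*, *mujeg*).
Since the final consonant of *om* is /m/ (a nasal), it takes -e, giving *ome*.
The final consonant of *kibug* is /g/, which is non-nasal, so the suffix is -a, giving *kibuga*.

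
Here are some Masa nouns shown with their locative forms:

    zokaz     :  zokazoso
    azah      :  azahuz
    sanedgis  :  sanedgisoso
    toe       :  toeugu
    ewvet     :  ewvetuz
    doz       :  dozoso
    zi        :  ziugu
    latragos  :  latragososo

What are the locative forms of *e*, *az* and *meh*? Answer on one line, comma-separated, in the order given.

eugu, azoso, mehuz

The alternation tracks the final sound of the stem — -oso when the stem ends in a sibilant (*zokaz*, *sanedgis*, *doz*, *latragos*); -uz when the stem ends in a non-sibilant consonant (*azah*, *ewvet*); -ugu when the stem ends in a vowel (*toe*, *zi*).
Since the final sound of *e* is /e/ (a vowel), it takes -ugu, giving *eugu*.
The final sound of *az* is /z/, which is a sibilant, so the suffix is -oso, giving *azoso*.
*meh* — final sound /h/ (a non-sibilant consonant) → -uz → *mehuz*.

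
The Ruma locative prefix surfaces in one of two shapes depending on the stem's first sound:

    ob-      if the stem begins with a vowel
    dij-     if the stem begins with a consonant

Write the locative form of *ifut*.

obifut

Since the first sound of *ifut* is /i/ (a vowel), it takes ob-, giving *obifut*.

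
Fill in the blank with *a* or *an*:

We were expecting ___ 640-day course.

The indefinite article is chosen by the initial *sound* of the following word, not its spelling.
The number *640* is spoken "six hundred …", beginning with /sɪks/ — a consonant sound.
So the article is *a*: We were expecting a 640-day course.

a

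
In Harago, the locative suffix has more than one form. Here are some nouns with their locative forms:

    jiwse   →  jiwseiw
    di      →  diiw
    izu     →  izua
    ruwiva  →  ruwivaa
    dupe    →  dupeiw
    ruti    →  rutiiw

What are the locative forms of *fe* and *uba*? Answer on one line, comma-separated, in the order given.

The pattern is front/back vowel harmony: -iw when the last vowel of the stem is a front vowel (*jiwse*, *di*, *dupe*, *ruti*); -a when the last vowel of the stem is a back vowel (*izu*, *ruwiva*).
*fe* — last vowel /e/ (a front vowel) → -iw → *feiw*.
*uba* — last vowel /a/ (a back vowel) → -a → *ubaa*.

feiw, ubaa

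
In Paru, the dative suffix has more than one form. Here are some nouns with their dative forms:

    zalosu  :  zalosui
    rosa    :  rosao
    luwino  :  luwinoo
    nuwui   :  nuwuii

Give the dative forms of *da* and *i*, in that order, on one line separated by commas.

Looking at the last vowel of each stem: -i when the last vowel of the stem is a high vowel (*zalosu*, *nuwui*); -o when the last vowel of the stem is a non-high vowel (*rosa*, *luwino*).
*da* — last vowel /a/ (a non-high vowel) → -o → *dao*.
*i* — last vowel /i/ (a high vowel) → -i → *ii*.

dao, ii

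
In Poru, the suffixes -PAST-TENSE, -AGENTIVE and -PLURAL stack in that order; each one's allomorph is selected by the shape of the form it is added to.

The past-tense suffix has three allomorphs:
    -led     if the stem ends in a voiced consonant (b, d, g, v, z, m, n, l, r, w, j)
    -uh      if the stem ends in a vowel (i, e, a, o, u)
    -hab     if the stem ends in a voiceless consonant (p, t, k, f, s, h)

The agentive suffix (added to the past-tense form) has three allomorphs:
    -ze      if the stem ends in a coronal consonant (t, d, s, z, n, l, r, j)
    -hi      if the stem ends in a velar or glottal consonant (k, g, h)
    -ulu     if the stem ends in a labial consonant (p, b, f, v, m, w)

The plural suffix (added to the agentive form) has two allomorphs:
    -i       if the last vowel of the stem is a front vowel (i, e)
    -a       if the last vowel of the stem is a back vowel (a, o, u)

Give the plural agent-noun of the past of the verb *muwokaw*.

*muwokaw*: final sound = /w/, a voiced consonant → -led → *muwokawled*.
The past-tense form *muwokawled*: final consonant = /d/, coronal → -ze → *muwokawledze*.
The agentive form *muwokawledze*: last vowel = /e/, a front vowel → -i → *muwokawledzei*.

muwokawledzei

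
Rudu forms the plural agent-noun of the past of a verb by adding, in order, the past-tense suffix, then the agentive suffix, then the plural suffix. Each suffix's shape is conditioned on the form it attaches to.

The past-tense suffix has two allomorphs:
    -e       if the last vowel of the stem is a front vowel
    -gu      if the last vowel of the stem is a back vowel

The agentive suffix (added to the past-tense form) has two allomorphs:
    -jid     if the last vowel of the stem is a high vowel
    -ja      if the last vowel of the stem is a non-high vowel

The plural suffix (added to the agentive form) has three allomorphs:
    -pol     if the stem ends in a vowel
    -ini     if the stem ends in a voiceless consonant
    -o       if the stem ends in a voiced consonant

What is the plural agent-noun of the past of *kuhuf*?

kuhufgujido

The last vowel of *kuhuf* is /u/, which is a back vowel, so the past-tense suffix is -gu, giving *kuhufgu*.
Since the last vowel of the past-tense form *kuhufgu* is /u/ (a high vowel), it takes -jid, giving *kuhufgujid*.
The agentive form *kuhufgujid*: final sound = /d/, a voiced consonant → -o → *kuhufgujido*.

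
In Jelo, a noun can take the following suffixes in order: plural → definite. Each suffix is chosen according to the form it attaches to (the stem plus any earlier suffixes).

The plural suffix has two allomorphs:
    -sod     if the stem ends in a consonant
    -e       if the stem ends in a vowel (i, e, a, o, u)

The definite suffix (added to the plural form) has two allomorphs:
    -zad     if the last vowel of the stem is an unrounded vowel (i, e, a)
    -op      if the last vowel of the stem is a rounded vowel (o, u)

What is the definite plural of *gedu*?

geduezad

*gedu* — final sound /u/ (a vowel) → -e → *gedue*.
The plural form *gedue* — last vowel /e/ (an unrounded vowel) → -zad → *geduezad*.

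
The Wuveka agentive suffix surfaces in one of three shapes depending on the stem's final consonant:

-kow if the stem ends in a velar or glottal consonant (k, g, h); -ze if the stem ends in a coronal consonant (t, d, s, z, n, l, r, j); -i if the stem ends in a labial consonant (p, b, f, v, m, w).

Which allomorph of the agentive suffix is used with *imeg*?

-kow

*imeg*: final consonant = /g/, velar/glottal → -kow.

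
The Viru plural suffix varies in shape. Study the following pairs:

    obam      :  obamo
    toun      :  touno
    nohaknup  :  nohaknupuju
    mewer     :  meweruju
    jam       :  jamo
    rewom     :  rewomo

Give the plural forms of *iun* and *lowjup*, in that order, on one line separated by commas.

The alternation tracks the final consonant of the stem — -o when the stem ends in a nasal (*obam*, *toun*, *jam*, *rewom*); -uju when the stem ends in a non-nasal consonant (*nohaknup*, *mewer*).
*iun*: final consonant = /n/, a nasal → -o → *iuno*.
The final consonant of *lowjup* is /p/, which is non-nasal, so the suffix is -uju, giving *lowjupuju*.

iuno, lowjupuju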